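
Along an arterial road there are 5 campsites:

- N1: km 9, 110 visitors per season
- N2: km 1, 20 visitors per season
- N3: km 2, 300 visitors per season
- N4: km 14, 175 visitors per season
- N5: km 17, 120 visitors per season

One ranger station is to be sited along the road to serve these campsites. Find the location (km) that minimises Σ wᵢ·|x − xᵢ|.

x = 9

For a sum of weighted absolute distances on a line, the optimum is the weighted median (not the mean). Total weight W = 725; half-weight = 362.5.
Sort by position and accumulate weight:
  km 1 (N2, w=20) → cum 20
  km 2 (N3, w=300) → cum 320
  km 9 (N1, w=110) → cum 430  ≥ 362.5 → median here
  km 14 (N4, w=175) → cum 605
  km 17 (N5, w=120) → cum 725
Optimal location: km 9.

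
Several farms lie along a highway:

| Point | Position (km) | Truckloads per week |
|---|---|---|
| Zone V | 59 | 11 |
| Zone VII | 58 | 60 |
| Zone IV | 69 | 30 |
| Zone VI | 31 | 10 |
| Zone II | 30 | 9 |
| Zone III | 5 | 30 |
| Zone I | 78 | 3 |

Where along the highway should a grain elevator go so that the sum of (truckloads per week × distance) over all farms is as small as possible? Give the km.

For a sum of weighted absolute distances on a line, the optimum is the weighted median (not the mean). Total weight W = 153; half-weight = 76.5.
Sort by position and accumulate weight:
  km 5 (Zone III, w=30) → cum 30
  km 30 (Zone II, w=9) → cum 39
  km 31 (Zone VI, w=10) → cum 49
  km 58 (Zone VII, w=60) → cum 109  ≥ 76.5 → median here
  km 59 (Zone V, w=11) → cum 120
  km 69 (Zone IV, w=30) → cum 150
  km 78 (Zone I, w=3) → cum 153
Optimal location: km 58.

x = 58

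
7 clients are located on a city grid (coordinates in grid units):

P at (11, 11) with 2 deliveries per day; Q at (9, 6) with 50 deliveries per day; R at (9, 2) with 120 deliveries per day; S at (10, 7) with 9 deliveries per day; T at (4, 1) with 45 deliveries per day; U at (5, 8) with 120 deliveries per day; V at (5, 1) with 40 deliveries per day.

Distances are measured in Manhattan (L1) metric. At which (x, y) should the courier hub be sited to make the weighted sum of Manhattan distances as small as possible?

(5, 2)

Manhattan distance separates: Σwᵢ(|x−xᵢ|+|y−yᵢ|) = Σwᵢ|x−xᵢ| + Σwᵢ|y−yᵢ|, so x and y are optimised independently as 1-D weighted medians.
Total weight W = 386; half = 193.
x-coordinate, sorted with cumulative weight:
  x=4 (T, w=45) cum 45
  x=5 (U, w=120) cum 165
  x=5 (V, w=40) cum 205  ← median
  x=9 (Q, w=50) cum 255
  x=9 (R, w=120) cum 375
  x=10 (S, w=9) cum 384
  x=11 (P, w=2) cum 386
⇒ x* = 5
y-coordinate, sorted with cumulative weight:
  y=1 (T, w=45) cum 45
  y=1 (V, w=40) cum 85
  y=2 (R, w=120) cum 205  ← median
  y=6 (Q, w=50) cum 255
  y=7 (S, w=9) cum 264
  y=8 (U, w=120) cum 384
  y=11 (P, w=2) cum 386
⇒ y* = 2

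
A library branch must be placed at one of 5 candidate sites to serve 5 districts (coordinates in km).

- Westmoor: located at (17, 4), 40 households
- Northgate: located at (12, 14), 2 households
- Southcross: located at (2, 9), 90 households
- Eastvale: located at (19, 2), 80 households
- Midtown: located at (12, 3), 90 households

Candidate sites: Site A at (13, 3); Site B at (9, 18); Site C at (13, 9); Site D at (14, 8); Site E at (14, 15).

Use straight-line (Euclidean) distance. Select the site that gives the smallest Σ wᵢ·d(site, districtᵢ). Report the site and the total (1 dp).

Site A, total 1891.3 km

Total weighted distance at each candidate:
  Site A (13, 3): total = 1891.3
  Site B (9, 18): total = 4567.3
  Site C (13, 9): total = 2541.3
  Site D (14, 8): total = 2405.9
  Site E (14, 15): total = 3877.2
Minimum is at Site A with total 1891.3 km.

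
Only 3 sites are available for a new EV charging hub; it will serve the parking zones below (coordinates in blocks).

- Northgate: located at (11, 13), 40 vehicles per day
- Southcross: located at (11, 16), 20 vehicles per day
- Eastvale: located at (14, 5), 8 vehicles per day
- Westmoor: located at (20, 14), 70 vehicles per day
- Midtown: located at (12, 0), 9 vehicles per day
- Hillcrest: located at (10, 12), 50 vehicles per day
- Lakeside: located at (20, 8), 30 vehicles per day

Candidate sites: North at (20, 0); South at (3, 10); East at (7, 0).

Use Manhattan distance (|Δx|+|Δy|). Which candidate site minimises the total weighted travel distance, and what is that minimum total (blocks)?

Total weighted distance at each candidate:
  North (20, 0): total = 3860
  South (3, 10): total = 3509
  East (7, 0): total = 4491
Minimum is at South with total 3509 blocks.

South, total 3509 blocks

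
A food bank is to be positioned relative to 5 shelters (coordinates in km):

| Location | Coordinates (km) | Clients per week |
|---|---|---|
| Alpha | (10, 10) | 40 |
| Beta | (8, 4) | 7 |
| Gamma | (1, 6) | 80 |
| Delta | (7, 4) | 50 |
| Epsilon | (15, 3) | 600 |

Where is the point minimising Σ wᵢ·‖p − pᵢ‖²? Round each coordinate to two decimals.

(12.72, 3.74)

The minimiser of Σwᵢ‖p−pᵢ‖² is the weighted centroid p* = (Σwᵢpᵢ)/(Σwᵢ).
Σwᵢ = 777.
Σwᵢxᵢ = 40·10 + 7·8 + 80·1 + 50·7 + 600·15 = 9886.
Σwᵢyᵢ = 40·10 + 7·4 + 80·6 + 50·4 + 600·3 = 2908.
x* = 9886/777 = 12.72, y* = 2908/777 = 3.74.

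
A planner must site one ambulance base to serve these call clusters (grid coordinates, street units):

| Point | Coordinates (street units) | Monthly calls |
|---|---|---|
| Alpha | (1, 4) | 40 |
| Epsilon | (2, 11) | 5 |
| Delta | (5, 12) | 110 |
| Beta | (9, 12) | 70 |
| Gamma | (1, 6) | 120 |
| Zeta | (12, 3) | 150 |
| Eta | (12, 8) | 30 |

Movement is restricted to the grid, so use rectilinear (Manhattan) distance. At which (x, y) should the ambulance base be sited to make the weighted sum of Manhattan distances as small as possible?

(5, 6)

Manhattan distance separates: Σwᵢ(|x−xᵢ|+|y−yᵢ|) = Σwᵢ|x−xᵢ| + Σwᵢ|y−yᵢ|, so x and y are optimised independently as 1-D weighted medians.
Total weight W = 525; half = 262.5.
x-coordinate, sorted with cumulative weight:
  x=1 (Alpha, w=40) cum 40
  x=1 (Gamma, w=120) cum 160
  x=2 (Epsilon, w=5) cum 165
  x=5 (Delta, w=110) cum 275  ← median
  x=9 (Beta, w=70) cum 345
  x=12 (Zeta, w=150) cum 495
  x=12 (Eta, w=30) cum 525
⇒ x* = 5
y-coordinate, sorted with cumulative weight:
  y=3 (Zeta, w=150) cum 150
  y=4 (Alpha, w=40) cum 190
  y=6 (Gamma, w=120) cum 310  ← median
  y=8 (Eta, w=30) cum 340
  y=11 (Epsilon, w=5) cum 345
  y=12 (Delta, w=110) cum 455
  y=12 (Beta, w=70) cum 525
⇒ y* = 6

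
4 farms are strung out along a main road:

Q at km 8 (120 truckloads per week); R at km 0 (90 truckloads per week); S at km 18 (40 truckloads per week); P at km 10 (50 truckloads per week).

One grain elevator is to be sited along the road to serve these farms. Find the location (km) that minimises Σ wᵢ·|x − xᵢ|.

x = 8

For a sum of weighted absolute distances on a line, the optimum is the weighted median (not the mean). Total weight W = 300; half-weight = 150.
Sort by position and accumulate weight:
  km 0 (R, w=90) → cum 90
  km 8 (Q, w=120) → cum 210  ≥ 150 → median here
  km 10 (P, w=50) → cum 260
  km 18 (S, w=40) → cum 300
Optimal location: km 8.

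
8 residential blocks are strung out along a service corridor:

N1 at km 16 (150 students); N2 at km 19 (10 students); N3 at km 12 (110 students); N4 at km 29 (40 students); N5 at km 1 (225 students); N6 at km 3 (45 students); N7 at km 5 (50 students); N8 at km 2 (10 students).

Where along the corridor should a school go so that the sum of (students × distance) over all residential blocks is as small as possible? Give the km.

x = 5

For a sum of weighted absolute distances on a line, the optimum is the weighted median (not the mean). Total weight W = 640; half-weight = 320.
Sort by position and accumulate weight:
  km 1 (N5, w=225) → cum 225
  km 2 (N8, w=10) → cum 235
  km 3 (N6, w=45) → cum 280
  km 5 (N7, w=50) → cum 330  ≥ 320 → median here
  km 12 (N3, w=110) → cum 440
  km 16 (N1, w=150) → cum 590
  km 19 (N2, w=10) → cum 600
  km 29 (N4, w=40) → cum 640
Optimal location: km 5.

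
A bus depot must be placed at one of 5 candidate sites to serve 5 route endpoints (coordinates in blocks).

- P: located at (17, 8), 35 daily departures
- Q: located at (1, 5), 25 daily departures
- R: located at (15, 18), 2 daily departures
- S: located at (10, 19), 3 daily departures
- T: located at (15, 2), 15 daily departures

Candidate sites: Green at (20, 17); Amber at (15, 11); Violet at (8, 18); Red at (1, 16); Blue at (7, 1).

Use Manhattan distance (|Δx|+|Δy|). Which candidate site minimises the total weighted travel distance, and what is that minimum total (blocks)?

Total weighted distance at each candidate:
  Green (20, 17): total = 1543
  Amber (15, 11): total = 863
  Violet (8, 18): total = 1533
  Red (1, 16): total = 1603
  Blue (7, 1): total = 1093
Minimum is at Amber with total 863 blocks.

Amber, total 863 blocks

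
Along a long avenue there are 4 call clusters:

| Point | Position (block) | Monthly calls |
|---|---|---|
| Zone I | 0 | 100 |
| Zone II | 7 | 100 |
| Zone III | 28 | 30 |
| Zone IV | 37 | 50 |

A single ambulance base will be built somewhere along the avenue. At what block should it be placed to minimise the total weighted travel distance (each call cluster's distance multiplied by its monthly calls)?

For a sum of weighted absolute distances on a line, the optimum is the weighted median (not the mean). Total weight W = 280; half-weight = 140.
Sort by position and accumulate weight:
  block 0 (Zone I, w=100) → cum 100
  block 7 (Zone II, w=100) → cum 200  ≥ 140 → median here
  block 28 (Zone III, w=30) → cum 230
  block 37 (Zone IV, w=50) → cum 280
Optimal location: block 7.

x = 7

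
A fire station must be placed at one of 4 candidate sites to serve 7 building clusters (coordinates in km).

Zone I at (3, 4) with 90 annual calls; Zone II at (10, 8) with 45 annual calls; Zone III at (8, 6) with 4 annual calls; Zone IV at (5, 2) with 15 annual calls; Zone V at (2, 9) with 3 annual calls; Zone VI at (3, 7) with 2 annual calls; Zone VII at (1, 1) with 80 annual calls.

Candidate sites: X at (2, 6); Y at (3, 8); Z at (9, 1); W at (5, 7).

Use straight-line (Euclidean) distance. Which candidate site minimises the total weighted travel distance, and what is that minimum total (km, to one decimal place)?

X, total 1091.1 km

Total weighted distance at each candidate:
  X (2, 6): total = 1091.1
  Y (3, 8): total = 1380.1
  Z (9, 1): total = 1693.0
  W (5, 7): total = 1233.3
Minimum is at X with total 1091.1 km.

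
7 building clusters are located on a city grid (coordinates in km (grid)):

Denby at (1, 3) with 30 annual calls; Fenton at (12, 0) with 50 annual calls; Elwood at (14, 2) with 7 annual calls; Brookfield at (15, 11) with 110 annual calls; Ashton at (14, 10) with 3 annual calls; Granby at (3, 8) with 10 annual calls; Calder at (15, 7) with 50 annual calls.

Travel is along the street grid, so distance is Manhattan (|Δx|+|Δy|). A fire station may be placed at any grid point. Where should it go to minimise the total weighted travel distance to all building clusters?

(15, 7)

Manhattan distance separates: Σwᵢ(|x−xᵢ|+|y−yᵢ|) = Σwᵢ|x−xᵢ| + Σwᵢ|y−yᵢ|, so x and y are optimised independently as 1-D weighted medians.
Total weight W = 260; half = 130.
x-coordinate, sorted with cumulative weight:
  x=1 (Denby, w=30) cum 30
  x=3 (Granby, w=10) cum 40
  x=12 (Fenton, w=50) cum 90
  x=14 (Elwood, w=7) cum 97
  x=14 (Ashton, w=3) cum 100
  x=15 (Brookfield, w=110) cum 210  ← median
  x=15 (Calder, w=50) cum 260
⇒ x* = 15
y-coordinate, sorted with cumulative weight:
  y=0 (Fenton, w=50) cum 50
  y=2 (Elwood, w=7) cum 57
  y=3 (Denby, w=30) cum 87
  y=7 (Calder, w=50) cum 137  ← median
  y=8 (Granby, w=10) cum 147
  y=10 (Ashton, w=3) cum 150
  y=11 (Brookfield, w=110) cum 260
⇒ y* = 7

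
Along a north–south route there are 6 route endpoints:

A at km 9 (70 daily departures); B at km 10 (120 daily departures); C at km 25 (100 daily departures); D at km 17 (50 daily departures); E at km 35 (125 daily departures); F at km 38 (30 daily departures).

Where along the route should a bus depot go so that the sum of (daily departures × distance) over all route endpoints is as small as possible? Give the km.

x = 25

For a sum of weighted absolute distances on a line, the optimum is the weighted median (not the mean). Total weight W = 495; half-weight = 247.5.
Sort by position and accumulate weight:
  km 9 (A, w=70) → cum 70
  km 10 (B, w=120) → cum 190
  km 17 (D, w=50) → cum 240
  km 25 (C, w=100) → cum 340  ≥ 247.5 → median here
  km 35 (E, w=125) → cum 465
  km 38 (F, w=30) → cum 495
Optimal location: km 25.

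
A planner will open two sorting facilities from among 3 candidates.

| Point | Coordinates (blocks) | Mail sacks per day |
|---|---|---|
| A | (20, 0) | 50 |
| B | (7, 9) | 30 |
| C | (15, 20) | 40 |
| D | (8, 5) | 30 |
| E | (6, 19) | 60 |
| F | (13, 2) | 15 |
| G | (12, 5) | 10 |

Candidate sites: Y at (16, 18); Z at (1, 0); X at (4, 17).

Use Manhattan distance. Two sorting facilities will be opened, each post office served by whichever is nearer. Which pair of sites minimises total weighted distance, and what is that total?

{Y, X}, total 2725

Evaluate every pair (each demand assigned to the nearer of the two):
  {Y, X}: total = 2725
  {Z, X}: total = 2810
  {Y, Z}: total = 2910
Best pair: {Y, X} with total 2725.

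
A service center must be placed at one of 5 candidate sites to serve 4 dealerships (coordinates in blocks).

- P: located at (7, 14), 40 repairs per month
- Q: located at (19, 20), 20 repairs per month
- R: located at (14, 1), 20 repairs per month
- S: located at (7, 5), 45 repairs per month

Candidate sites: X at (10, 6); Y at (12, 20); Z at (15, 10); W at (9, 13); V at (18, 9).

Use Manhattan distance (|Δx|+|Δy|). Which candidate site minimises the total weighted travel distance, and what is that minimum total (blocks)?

W, total 1250 blocks

Total weighted distance at each candidate:
  X (10, 6): total = 1260
  Y (12, 20): total = 1900
  Z (15, 10): total = 1545
  W (9, 13): total = 1250
  V (18, 9): total = 1795
Minimum is at W with total 1250 blocks.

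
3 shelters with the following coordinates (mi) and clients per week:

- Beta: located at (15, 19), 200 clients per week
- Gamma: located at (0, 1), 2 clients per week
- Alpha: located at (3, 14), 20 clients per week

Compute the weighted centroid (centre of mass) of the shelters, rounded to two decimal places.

The minimiser of Σwᵢ‖p−pᵢ‖² is the weighted centroid p* = (Σwᵢpᵢ)/(Σwᵢ).
Σwᵢ = 222.
Σwᵢxᵢ = 200·15 + 2·0 + 20·3 = 3060.
Σwᵢyᵢ = 200·19 + 2·1 + 20·14 = 4082.
x* = 3060/222 = 13.78, y* = 4082/222 = 18.39.

(13.78, 18.39)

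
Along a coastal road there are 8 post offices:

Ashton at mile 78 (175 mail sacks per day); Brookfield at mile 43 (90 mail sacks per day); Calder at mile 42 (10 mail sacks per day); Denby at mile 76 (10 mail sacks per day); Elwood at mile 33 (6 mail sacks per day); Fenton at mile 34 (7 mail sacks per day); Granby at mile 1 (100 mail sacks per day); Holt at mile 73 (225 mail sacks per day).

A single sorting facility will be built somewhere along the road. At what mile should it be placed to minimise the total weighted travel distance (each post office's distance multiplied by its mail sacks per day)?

For a sum of weighted absolute distances on a line, the optimum is the weighted median (not the mean). Total weight W = 623; half-weight = 311.5.
Sort by position and accumulate weight:
  mile 1 (Granby, w=100) → cum 100
  mile 33 (Elwood, w=6) → cum 106
  mile 34 (Fenton, w=7) → cum 113
  mile 42 (Calder, w=10) → cum 123
  mile 43 (Brookfield, w=90) → cum 213
  mile 73 (Holt, w=225) → cum 438  ≥ 311.5 → median here
  mile 76 (Denby, w=10) → cum 448
  mile 78 (Ashton, w=175) → cum 623
Optimal location: mile 73.

x = 73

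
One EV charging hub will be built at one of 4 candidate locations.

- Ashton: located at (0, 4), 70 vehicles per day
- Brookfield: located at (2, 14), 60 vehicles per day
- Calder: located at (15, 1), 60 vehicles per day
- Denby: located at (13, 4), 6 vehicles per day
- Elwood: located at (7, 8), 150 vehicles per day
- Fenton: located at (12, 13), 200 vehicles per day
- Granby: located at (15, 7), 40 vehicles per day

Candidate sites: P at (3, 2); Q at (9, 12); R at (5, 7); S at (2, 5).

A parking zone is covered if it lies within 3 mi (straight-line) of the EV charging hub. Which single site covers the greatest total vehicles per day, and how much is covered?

Coverage radius r = 3 mi; a point is covered iff (Δx)²+(Δy)² ≤ 3² = 9.
  P (3, 2): covers {none} → 0
  Q (9, 12): covers {none} → 0
  R (5, 7): covers {Elwood} → 150
  S (2, 5): covers {Ashton} → 70
Maximum coverage at R: 150 vehicles per day.

R, covering 150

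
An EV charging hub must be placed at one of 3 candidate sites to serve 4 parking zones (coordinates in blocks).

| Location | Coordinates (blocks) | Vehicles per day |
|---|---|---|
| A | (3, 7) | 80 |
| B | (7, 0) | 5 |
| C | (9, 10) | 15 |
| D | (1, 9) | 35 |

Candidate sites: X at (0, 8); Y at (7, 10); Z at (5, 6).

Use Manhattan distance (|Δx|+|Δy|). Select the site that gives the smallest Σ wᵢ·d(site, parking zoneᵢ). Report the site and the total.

X, total 630 blocks

Total weighted distance at each candidate:
  X (0, 8): total = 630
  Y (7, 10): total = 885
  Z (5, 6): total = 645
Minimum is at X with total 630 blocks.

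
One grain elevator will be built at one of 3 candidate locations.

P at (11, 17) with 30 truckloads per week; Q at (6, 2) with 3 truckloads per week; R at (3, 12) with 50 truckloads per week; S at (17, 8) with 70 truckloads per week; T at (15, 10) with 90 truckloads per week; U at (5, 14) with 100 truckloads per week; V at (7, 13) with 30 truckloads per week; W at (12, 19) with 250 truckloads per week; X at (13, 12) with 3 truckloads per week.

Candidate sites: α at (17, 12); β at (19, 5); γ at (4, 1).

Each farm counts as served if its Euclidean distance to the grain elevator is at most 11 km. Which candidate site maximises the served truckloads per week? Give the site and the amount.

α, covering 473

Coverage radius r = 11 km; a point is covered iff (Δx)²+(Δy)² ≤ 11² = 121.
  α (17, 12): covers {P, S, T, V, W, X} → 473
  β (19, 5): covers {S, T, X} → 163
  γ (4, 1): covers {Q} → 3
Maximum coverage at α: 473 truckloads per week.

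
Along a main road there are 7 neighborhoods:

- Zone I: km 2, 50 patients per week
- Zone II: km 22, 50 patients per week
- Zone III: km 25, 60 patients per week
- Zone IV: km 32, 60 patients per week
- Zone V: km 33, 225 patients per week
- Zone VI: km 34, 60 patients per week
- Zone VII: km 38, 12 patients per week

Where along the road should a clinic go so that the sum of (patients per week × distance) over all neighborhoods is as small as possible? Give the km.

x = 33

For a sum of weighted absolute distances on a line, the optimum is the weighted median (not the mean). Total weight W = 517; half-weight = 258.5.
Sort by position and accumulate weight:
  km 2 (Zone I, w=50) → cum 50
  km 22 (Zone II, w=50) → cum 100
  km 25 (Zone III, w=60) → cum 160
  km 32 (Zone IV, w=60) → cum 220
  km 33 (Zone V, w=225) → cum 445  ≥ 258.5 → median here
  km 34 (Zone VI, w=60) → cum 505
  km 38 (Zone VII, w=12) → cum 517
Optimal location: km 33.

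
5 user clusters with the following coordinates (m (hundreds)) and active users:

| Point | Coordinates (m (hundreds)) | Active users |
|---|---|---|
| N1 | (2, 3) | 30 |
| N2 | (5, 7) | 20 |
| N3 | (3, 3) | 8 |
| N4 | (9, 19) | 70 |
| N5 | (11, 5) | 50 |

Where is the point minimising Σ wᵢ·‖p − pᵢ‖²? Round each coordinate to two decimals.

(7.66, 10.30)

The minimiser of Σwᵢ‖p−pᵢ‖² is the weighted centroid p* = (Σwᵢpᵢ)/(Σwᵢ).
Σwᵢ = 178.
Σwᵢxᵢ = 30·2 + 20·5 + 8·3 + 70·9 + 50·11 = 1364.
Σwᵢyᵢ = 30·3 + 20·7 + 8·3 + 70·19 + 50·5 = 1834.
x* = 1364/178 = 7.66, y* = 1834/178 = 10.30.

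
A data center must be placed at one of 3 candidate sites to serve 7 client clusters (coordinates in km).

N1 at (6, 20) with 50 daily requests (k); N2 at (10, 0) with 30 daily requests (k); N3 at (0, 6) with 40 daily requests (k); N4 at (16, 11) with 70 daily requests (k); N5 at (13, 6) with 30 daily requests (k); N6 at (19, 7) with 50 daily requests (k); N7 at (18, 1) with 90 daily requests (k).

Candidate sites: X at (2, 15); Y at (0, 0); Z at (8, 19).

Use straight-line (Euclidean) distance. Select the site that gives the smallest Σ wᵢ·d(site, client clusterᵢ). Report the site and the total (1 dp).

Total weighted distance at each candidate:
  X (2, 15): total = 5497.4
  Y (0, 0): total = 6007.6
  Z (8, 19): total = 5172.5
Minimum is at Z with total 5172.5 km.

Z, total 5172.5 km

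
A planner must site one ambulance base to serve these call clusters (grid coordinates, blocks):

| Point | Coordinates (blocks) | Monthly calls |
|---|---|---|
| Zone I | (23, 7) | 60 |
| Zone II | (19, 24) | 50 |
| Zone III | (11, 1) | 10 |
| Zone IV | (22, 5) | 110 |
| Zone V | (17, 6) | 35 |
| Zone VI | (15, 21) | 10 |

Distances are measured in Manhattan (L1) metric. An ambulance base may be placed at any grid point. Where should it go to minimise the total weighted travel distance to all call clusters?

Manhattan distance separates: Σwᵢ(|x−xᵢ|+|y−yᵢ|) = Σwᵢ|x−xᵢ| + Σwᵢ|y−yᵢ|, so x and y are optimised independently as 1-D weighted medians.
Total weight W = 275; half = 137.5.
x-coordinate, sorted with cumulative weight:
  x=11 (Zone III, w=10) cum 10
  x=15 (Zone VI, w=10) cum 20
  x=17 (Zone V, w=35) cum 55
  x=19 (Zone II, w=50) cum 105
  x=22 (Zone IV, w=110) cum 215  ← median
  x=23 (Zone I, w=60) cum 275
⇒ x* = 22
y-coordinate, sorted with cumulative weight:
  y=1 (Zone III, w=10) cum 10
  y=5 (Zone IV, w=110) cum 120
  y=6 (Zone V, w=35) cum 155  ← median
  y=7 (Zone I, w=60) cum 215
  y=21 (Zone VI, w=10) cum 225
  y=24 (Zone II, w=50) cum 275
⇒ y* = 6

(22, 6)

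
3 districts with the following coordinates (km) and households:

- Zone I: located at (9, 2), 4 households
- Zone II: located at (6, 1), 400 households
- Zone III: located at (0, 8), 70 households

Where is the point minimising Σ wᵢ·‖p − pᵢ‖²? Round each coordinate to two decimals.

(5.14, 2.04)

The minimiser of Σwᵢ‖p−pᵢ‖² is the weighted centroid p* = (Σwᵢpᵢ)/(Σwᵢ).
Σwᵢ = 474.
Σwᵢxᵢ = 4·9 + 400·6 + 70·0 = 2436.
Σwᵢyᵢ = 4·2 + 400·1 + 70·8 = 968.
x* = 2436/474 = 5.14, y* = 968/474 = 2.04.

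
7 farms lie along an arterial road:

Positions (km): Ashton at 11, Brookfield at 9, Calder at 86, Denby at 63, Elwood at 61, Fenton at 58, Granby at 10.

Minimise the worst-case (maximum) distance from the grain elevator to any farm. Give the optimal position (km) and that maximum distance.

The 1-center on a line is the midpoint of the two extreme points: leftmost at 9, rightmost at 86.
Optimal location = (9 + 86)/2 = 47.5; maximum distance = (86 − 9)/2 = 38.5.

location 47.5, max distance 38.5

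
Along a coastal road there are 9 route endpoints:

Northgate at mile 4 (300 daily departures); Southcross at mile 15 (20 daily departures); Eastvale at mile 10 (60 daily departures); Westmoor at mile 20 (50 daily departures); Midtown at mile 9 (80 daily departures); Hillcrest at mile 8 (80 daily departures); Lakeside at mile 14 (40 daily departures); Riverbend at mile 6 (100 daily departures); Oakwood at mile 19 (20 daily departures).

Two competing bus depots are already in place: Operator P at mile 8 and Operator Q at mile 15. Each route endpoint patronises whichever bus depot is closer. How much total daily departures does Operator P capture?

620

The indifferent point is the midpoint (8+15)/2 = 11.5; route endpoints left of it (closer to Operator P at 8) go to Operator P, those right go to Operator Q.
  Northgate at 4 (w=300) → Operator P
  Riverbend at 6 (w=100) → Operator P
  Hillcrest at 8 (w=80) → Operator P
  Midtown at 9 (w=80) → Operator P
  Eastvale at 10 (w=60) → Operator P
  Lakeside at 14 (w=40) → Operator Q
  Southcross at 15 (w=20) → Operator Q
  Oakwood at 19 (w=20) → Operator Q
  Westmoor at 20 (w=50) → Operator Q
Operator P captures 620; Operator Q captures 130.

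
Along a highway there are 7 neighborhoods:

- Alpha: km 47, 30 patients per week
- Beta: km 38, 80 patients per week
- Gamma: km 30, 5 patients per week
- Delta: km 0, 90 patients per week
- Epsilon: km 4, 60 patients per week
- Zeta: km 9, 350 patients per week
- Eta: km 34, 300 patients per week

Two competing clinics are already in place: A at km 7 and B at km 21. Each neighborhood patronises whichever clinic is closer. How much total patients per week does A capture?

The indifferent point is the midpoint (7+21)/2 = 14; neighborhoods left of it (closer to A at 7) go to A, those right go to B.
  Delta at 0 (w=90) → A
  Epsilon at 4 (w=60) → A
  Zeta at 9 (w=350) → A
  Gamma at 30 (w=5) → B
  Eta at 34 (w=300) → B
  Beta at 38 (w=80) → B
  Alpha at 47 (w=30) → B
A captures 500; B captures 415.

500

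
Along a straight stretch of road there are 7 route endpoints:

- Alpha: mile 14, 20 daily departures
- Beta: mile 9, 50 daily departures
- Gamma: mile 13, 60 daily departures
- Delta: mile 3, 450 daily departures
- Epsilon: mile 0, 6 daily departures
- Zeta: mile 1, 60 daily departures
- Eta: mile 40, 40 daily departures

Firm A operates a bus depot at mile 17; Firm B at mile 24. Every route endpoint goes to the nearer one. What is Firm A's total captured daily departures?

646

The indifferent point is the midpoint (17+24)/2 = 20.5; route endpoints left of it (closer to Firm A at 17) go to Firm A, those right go to Firm B.
  Epsilon at 0 (w=6) → Firm A
  Zeta at 1 (w=60) → Firm A
  Delta at 3 (w=450) → Firm A
  Beta at 9 (w=50) → Firm A
  Gamma at 13 (w=60) → Firm A
  Alpha at 14 (w=20) → Firm A
  Eta at 40 (w=40) → Firm B
Firm A captures 646; Firm B captures 40.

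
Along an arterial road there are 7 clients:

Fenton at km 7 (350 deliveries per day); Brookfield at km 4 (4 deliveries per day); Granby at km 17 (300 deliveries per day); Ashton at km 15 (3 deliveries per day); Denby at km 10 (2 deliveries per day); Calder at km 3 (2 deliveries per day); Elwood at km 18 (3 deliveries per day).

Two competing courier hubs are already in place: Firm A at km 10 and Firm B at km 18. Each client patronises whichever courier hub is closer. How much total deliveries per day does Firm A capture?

358

The indifferent point is the midpoint (10+18)/2 = 14; clients left of it (closer to Firm A at 10) go to Firm A, those right go to Firm B.
  Calder at 3 (w=2) → Firm A
  Brookfield at 4 (w=4) → Firm A
  Fenton at 7 (w=350) → Firm A
  Denby at 10 (w=2) → Firm A
  Ashton at 15 (w=3) → Firm B
  Granby at 17 (w=300) → Firm B
  Elwood at 18 (w=3) → Firm B
Firm A captures 358; Firm B captures 306.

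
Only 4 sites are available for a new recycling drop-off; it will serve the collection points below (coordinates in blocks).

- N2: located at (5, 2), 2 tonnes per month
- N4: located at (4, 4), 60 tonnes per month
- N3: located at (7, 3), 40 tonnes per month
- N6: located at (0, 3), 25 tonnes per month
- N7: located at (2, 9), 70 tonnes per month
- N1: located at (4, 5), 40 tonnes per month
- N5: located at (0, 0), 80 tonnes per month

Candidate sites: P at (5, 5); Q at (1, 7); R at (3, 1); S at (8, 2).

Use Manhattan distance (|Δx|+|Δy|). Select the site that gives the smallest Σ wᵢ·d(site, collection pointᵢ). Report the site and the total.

R, total 1761 blocks

Total weighted distance at each candidate:
  P (5, 5): total = 1791
  Q (1, 7): total = 1953
  R (3, 1): total = 1761
  S (8, 2): total = 2661
Minimum is at R with total 1761 blocks.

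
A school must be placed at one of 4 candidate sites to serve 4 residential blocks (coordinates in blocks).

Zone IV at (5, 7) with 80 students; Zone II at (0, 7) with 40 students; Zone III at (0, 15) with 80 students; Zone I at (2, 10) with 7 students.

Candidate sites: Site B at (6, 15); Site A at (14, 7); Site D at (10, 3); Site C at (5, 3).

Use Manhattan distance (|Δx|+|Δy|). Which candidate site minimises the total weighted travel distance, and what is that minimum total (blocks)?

Site B, total 1823 blocks

Total weighted distance at each candidate:
  Site B (6, 15): total = 1823
  Site A (14, 7): total = 3145
  Site D (10, 3): total = 3145
  Site C (5, 3): total = 2110
Minimum is at Site B with total 1823 blocks.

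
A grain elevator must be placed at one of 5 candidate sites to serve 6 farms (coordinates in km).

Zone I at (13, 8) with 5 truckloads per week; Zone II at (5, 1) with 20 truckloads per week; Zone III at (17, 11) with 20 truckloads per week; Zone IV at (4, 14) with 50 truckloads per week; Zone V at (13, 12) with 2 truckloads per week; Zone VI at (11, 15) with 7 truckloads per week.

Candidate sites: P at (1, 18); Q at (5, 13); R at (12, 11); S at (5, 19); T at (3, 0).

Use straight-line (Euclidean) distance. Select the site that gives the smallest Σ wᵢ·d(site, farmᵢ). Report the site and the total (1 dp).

Q, total 661.6 km

Total weighted distance at each candidate:
  P (1, 18): total = 1126.6
  Q (5, 13): total = 661.6
  R (12, 11): total = 818.8
  S (5, 19): total = 1043.1
  T (3, 0): total = 1316.9
Minimum is at Q with total 661.6 km.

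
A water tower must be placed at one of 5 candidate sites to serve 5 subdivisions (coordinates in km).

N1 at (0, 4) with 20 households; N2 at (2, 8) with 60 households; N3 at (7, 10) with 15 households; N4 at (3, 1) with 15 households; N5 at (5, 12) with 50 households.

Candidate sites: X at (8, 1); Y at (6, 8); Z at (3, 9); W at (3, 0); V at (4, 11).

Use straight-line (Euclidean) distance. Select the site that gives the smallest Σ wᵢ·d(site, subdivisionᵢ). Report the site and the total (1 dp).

Total weighted distance at each candidate:
  X (8, 1): total = 1505.0
  Y (6, 8): total = 738.2
  Z (3, 9): total = 563.6
  W (3, 0): total = 1368.6
  V (4, 11): total = 646.5
Minimum is at Z with total 563.6 km.

Z, total 563.6 km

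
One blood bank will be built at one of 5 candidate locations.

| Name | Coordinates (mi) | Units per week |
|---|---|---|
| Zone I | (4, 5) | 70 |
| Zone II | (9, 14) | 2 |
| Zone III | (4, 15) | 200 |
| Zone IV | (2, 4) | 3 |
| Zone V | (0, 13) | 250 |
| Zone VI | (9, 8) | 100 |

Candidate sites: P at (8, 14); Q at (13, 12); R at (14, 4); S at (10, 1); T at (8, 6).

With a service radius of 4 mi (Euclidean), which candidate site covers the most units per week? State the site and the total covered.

T, covering 100

Coverage radius r = 4 mi; a point is covered iff (Δx)²+(Δy)² ≤ 4² = 16.
  P (8, 14): covers {Zone II} → 2
  Q (13, 12): covers {none} → 0
  R (14, 4): covers {none} → 0
  S (10, 1): covers {none} → 0
  T (8, 6): covers {Zone VI} → 100
Maximum coverage at T: 100 units per week.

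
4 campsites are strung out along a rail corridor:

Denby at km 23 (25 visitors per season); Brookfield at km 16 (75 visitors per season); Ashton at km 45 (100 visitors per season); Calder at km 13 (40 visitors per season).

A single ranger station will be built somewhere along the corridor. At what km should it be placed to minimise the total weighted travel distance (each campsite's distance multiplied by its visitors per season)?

x = 23

For a sum of weighted absolute distances on a line, the optimum is the weighted median (not the mean). Total weight W = 240; half-weight = 120.
Sort by position and accumulate weight:
  km 13 (Calder, w=40) → cum 40
  km 16 (Brookfield, w=75) → cum 115
  km 23 (Denby, w=25) → cum 140  ≥ 120 → median here
  km 45 (Ashton, w=100) → cum 240
Optimal location: km 23.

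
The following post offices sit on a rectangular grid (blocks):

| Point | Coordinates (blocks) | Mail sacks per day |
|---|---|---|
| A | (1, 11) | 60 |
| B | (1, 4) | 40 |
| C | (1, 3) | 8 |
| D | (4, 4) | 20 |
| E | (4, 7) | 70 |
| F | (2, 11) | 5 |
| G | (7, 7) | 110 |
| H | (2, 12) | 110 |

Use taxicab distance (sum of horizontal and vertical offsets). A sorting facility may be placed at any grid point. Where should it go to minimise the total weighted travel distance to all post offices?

Manhattan distance separates: Σwᵢ(|x−xᵢ|+|y−yᵢ|) = Σwᵢ|x−xᵢ| + Σwᵢ|y−yᵢ|, so x and y are optimised independently as 1-D weighted medians.
Total weight W = 423; half = 211.5.
x-coordinate, sorted with cumulative weight:
  x=1 (A, w=60) cum 60
  x=1 (B, w=40) cum 100
  x=1 (C, w=8) cum 108
  x=2 (F, w=5) cum 113
  x=2 (H, w=110) cum 223  ← median
  x=4 (D, w=20) cum 243
  x=4 (E, w=70) cum 313
  x=7 (G, w=110) cum 423
⇒ x* = 2
y-coordinate, sorted with cumulative weight:
  y=3 (C, w=8) cum 8
  y=4 (B, w=40) cum 48
  y=4 (D, w=20) cum 68
  y=7 (E, w=70) cum 138
  y=7 (G, w=110) cum 248  ← median
  y=11 (A, w=60) cum 308
  y=11 (F, w=5) cum 313
  y=12 (H, w=110) cum 423
⇒ y* = 7

(2, 7)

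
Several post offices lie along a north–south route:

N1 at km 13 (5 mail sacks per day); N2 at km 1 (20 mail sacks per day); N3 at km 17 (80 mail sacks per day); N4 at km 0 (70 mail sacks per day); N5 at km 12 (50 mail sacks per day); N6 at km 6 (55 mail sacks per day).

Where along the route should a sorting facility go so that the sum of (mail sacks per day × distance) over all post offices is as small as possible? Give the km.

x = 6

For a sum of weighted absolute distances on a line, the optimum is the weighted median (not the mean). Total weight W = 280; half-weight = 140.
Sort by position and accumulate weight:
  km 0 (N4, w=70) → cum 70
  km 1 (N2, w=20) → cum 90
  km 6 (N6, w=55) → cum 145  ≥ 140 → median here
  km 12 (N5, w=50) → cum 195
  km 13 (N1, w=5) → cum 200
  km 17 (N3, w=80) → cum 280
Optimal location: km 6.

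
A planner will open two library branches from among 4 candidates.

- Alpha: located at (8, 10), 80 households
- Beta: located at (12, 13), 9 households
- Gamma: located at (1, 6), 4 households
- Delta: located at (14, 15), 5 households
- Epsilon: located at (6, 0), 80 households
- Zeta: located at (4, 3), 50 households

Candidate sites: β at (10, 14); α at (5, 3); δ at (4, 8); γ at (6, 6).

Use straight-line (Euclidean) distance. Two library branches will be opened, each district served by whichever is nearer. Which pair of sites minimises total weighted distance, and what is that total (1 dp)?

Evaluate every pair (each demand assigned to the nearer of the two):
  {β, α}: total = 721.5
  {α, δ}: total = 821.1
  {α, γ}: total = 823.9
  {β, γ}: total = 1078.8
  {δ, γ}: total = 1175.7
  {β, δ}: total = 1322.6
Best pair: {β, α} with total 721.5.

{β, α}, total 721.5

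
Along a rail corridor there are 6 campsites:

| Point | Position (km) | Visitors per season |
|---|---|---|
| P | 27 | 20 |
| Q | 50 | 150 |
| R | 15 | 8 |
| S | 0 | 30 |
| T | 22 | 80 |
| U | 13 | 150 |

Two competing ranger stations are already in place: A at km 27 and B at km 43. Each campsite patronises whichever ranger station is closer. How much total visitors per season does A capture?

The indifferent point is the midpoint (27+43)/2 = 35; campsites left of it (closer to A at 27) go to A, those right go to B.
  S at 0 (w=30) → A
  U at 13 (w=150) → A
  R at 15 (w=8) → A
  T at 22 (w=80) → A
  P at 27 (w=20) → A
  Q at 50 (w=150) → B
A captures 288; B captures 150.

288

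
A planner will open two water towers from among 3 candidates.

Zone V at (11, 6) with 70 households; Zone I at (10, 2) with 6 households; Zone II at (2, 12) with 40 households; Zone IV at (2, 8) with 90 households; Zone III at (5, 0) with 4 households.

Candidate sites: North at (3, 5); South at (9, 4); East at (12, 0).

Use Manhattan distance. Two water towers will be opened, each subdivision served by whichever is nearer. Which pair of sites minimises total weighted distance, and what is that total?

Evaluate every pair (each demand assigned to the nearer of the two):
  {North, South}: total = 1006
  {North, East}: total = 1222
  {South, East}: total = 1916
Best pair: {North, South} with total 1006.

{North, South}, total 1006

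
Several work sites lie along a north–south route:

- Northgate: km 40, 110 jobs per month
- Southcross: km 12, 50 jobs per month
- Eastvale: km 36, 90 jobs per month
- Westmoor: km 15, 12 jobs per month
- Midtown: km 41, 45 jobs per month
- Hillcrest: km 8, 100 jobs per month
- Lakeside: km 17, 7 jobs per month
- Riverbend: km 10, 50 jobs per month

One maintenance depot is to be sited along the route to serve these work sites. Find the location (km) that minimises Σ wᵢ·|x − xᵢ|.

For a sum of weighted absolute distances on a line, the optimum is the weighted median (not the mean). Total weight W = 464; half-weight = 232.
Sort by position and accumulate weight:
  km 8 (Hillcrest, w=100) → cum 100
  km 10 (Riverbend, w=50) → cum 150
  km 12 (Southcross, w=50) → cum 200
  km 15 (Westmoor, w=12) → cum 212
  km 17 (Lakeside, w=7) → cum 219
  km 36 (Eastvale, w=90) → cum 309  ≥ 232 → median here
  km 40 (Northgate, w=110) → cum 419
  km 41 (Midtown, w=45) → cum 464
Optimal location: km 36.

x = 36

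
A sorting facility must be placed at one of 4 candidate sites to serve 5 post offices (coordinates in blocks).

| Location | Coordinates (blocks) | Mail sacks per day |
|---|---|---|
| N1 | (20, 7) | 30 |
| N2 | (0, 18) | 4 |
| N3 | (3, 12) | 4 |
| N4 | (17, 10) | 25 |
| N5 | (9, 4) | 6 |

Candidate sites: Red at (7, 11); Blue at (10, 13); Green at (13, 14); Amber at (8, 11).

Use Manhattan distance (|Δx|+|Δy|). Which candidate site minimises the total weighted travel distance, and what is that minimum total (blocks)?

Total weighted distance at each candidate:
  Red (7, 11): total = 915
  Blue (10, 13): total = 882
  Green (13, 14): total = 820
  Amber (8, 11): total = 862
Minimum is at Green with total 820 blocks.

Green, total 820 blocks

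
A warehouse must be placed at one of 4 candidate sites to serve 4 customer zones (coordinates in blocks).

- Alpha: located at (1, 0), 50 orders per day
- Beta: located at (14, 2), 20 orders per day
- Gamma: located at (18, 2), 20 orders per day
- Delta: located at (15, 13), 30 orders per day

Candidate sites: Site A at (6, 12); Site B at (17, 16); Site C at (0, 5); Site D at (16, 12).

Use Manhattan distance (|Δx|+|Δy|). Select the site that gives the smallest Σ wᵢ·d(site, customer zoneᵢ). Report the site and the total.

Total weighted distance at each candidate:
  Site A (6, 12): total = 1950
  Site B (17, 16): total = 2390
  Site C (0, 5): total = 1750
  Site D (16, 12): total = 1890
Minimum is at Site C with total 1750 blocks.

Site C, total 1750 blocks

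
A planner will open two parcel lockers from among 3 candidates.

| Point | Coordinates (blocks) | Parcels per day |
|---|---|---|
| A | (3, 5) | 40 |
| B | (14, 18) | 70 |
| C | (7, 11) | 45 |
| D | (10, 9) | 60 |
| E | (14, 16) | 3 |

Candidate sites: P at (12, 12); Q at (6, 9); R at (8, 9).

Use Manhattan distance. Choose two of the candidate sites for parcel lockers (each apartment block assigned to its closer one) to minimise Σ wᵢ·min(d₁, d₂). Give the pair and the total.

Evaluate every pair (each demand assigned to the nearer of the two):
  {P, R}: total = 1193
  {P, Q}: total = 1233
  {Q, R}: total = 1624
Best pair: {P, R} with total 1193.

{P, R}, total 1193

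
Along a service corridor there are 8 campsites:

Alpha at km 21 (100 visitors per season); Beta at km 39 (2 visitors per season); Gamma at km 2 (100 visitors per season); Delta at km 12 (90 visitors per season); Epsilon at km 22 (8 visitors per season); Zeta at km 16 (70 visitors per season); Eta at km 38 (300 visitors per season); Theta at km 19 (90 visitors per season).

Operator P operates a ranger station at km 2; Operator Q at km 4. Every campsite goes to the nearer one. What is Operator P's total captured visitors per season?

100

The indifferent point is the midpoint (2+4)/2 = 3; campsites left of it (closer to Operator P at 2) go to Operator P, those right go to Operator Q.
  Gamma at 2 (w=100) → Operator P
  Delta at 12 (w=90) → Operator Q
  Zeta at 16 (w=70) → Operator Q
  Theta at 19 (w=90) → Operator Q
  Alpha at 21 (w=100) → Operator Q
  Epsilon at 22 (w=8) → Operator Q
  Eta at 38 (w=300) → Operator Q
  Beta at 39 (w=2) → Operator Q
Operator P captures 100; Operator Q captures 660.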